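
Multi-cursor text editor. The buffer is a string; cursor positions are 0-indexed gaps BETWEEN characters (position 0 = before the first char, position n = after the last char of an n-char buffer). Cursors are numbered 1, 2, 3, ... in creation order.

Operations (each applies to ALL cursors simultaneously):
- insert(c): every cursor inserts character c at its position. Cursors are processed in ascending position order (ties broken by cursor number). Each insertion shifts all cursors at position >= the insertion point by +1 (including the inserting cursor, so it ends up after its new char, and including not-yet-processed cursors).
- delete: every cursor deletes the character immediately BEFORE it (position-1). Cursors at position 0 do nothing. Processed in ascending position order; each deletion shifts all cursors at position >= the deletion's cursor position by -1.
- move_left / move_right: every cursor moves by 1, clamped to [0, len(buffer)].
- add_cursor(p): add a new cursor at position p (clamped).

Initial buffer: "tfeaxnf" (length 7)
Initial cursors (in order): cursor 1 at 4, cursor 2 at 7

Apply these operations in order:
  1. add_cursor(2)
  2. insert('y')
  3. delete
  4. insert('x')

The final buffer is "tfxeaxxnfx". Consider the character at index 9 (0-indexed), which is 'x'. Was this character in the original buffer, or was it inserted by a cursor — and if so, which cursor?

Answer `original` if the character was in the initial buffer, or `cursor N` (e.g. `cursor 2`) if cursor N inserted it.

Answer: cursor 2

Derivation:
After op 1 (add_cursor(2)): buffer="tfeaxnf" (len 7), cursors c3@2 c1@4 c2@7, authorship .......
After op 2 (insert('y')): buffer="tfyeayxnfy" (len 10), cursors c3@3 c1@6 c2@10, authorship ..3..1...2
After op 3 (delete): buffer="tfeaxnf" (len 7), cursors c3@2 c1@4 c2@7, authorship .......
After op 4 (insert('x')): buffer="tfxeaxxnfx" (len 10), cursors c3@3 c1@6 c2@10, authorship ..3..1...2
Authorship (.=original, N=cursor N): . . 3 . . 1 . . . 2
Index 9: author = 2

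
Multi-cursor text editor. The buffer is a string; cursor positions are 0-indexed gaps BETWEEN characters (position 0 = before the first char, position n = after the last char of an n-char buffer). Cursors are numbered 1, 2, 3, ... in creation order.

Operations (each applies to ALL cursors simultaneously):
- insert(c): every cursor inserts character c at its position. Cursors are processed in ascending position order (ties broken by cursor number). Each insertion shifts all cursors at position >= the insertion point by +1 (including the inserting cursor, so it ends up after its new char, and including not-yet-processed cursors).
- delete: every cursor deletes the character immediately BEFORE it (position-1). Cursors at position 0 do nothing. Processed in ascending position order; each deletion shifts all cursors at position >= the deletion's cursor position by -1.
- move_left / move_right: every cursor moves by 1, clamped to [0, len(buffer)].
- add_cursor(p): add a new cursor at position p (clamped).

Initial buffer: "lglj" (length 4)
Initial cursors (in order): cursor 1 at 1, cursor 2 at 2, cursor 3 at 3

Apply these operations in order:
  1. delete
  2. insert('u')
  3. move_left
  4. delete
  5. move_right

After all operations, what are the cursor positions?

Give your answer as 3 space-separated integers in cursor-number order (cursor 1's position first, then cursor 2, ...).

Answer: 1 1 1

Derivation:
After op 1 (delete): buffer="j" (len 1), cursors c1@0 c2@0 c3@0, authorship .
After op 2 (insert('u')): buffer="uuuj" (len 4), cursors c1@3 c2@3 c3@3, authorship 123.
After op 3 (move_left): buffer="uuuj" (len 4), cursors c1@2 c2@2 c3@2, authorship 123.
After op 4 (delete): buffer="uj" (len 2), cursors c1@0 c2@0 c3@0, authorship 3.
After op 5 (move_right): buffer="uj" (len 2), cursors c1@1 c2@1 c3@1, authorship 3.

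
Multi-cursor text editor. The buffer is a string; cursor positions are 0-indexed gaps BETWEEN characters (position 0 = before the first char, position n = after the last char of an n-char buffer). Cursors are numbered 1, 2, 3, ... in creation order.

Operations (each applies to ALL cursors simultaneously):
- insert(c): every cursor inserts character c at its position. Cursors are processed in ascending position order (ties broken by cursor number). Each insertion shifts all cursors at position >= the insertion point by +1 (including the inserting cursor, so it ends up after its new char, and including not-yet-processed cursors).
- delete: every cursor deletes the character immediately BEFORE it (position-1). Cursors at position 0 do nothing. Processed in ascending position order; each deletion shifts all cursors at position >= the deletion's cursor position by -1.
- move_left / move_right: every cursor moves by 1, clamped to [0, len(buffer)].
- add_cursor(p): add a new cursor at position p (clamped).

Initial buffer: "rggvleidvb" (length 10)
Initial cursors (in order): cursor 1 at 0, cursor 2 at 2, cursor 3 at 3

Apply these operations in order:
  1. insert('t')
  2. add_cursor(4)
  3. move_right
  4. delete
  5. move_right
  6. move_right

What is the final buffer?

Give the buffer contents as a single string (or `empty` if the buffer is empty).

Answer: tgtleidvb

Derivation:
After op 1 (insert('t')): buffer="trgtgtvleidvb" (len 13), cursors c1@1 c2@4 c3@6, authorship 1..2.3.......
After op 2 (add_cursor(4)): buffer="trgtgtvleidvb" (len 13), cursors c1@1 c2@4 c4@4 c3@6, authorship 1..2.3.......
After op 3 (move_right): buffer="trgtgtvleidvb" (len 13), cursors c1@2 c2@5 c4@5 c3@7, authorship 1..2.3.......
After op 4 (delete): buffer="tgtleidvb" (len 9), cursors c1@1 c2@2 c4@2 c3@3, authorship 1.3......
After op 5 (move_right): buffer="tgtleidvb" (len 9), cursors c1@2 c2@3 c4@3 c3@4, authorship 1.3......
After op 6 (move_right): buffer="tgtleidvb" (len 9), cursors c1@3 c2@4 c4@4 c3@5, authorship 1.3......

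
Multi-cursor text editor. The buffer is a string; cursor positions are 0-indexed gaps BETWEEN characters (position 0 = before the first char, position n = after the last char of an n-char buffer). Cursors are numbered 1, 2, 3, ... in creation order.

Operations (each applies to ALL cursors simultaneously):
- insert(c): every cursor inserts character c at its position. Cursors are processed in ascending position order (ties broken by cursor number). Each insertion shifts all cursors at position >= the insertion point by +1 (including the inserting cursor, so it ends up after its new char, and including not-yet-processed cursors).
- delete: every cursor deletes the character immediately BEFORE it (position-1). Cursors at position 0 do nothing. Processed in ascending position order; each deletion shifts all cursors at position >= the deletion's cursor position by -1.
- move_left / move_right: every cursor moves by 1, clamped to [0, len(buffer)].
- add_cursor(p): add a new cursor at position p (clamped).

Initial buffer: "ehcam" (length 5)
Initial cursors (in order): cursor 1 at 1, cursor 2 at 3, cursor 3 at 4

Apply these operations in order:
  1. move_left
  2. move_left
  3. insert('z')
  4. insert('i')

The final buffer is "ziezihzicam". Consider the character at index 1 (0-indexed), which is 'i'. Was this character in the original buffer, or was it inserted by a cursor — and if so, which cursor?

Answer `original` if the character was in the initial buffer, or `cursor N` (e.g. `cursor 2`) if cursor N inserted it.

After op 1 (move_left): buffer="ehcam" (len 5), cursors c1@0 c2@2 c3@3, authorship .....
After op 2 (move_left): buffer="ehcam" (len 5), cursors c1@0 c2@1 c3@2, authorship .....
After op 3 (insert('z')): buffer="zezhzcam" (len 8), cursors c1@1 c2@3 c3@5, authorship 1.2.3...
After op 4 (insert('i')): buffer="ziezihzicam" (len 11), cursors c1@2 c2@5 c3@8, authorship 11.22.33...
Authorship (.=original, N=cursor N): 1 1 . 2 2 . 3 3 . . .
Index 1: author = 1

Answer: cursor 1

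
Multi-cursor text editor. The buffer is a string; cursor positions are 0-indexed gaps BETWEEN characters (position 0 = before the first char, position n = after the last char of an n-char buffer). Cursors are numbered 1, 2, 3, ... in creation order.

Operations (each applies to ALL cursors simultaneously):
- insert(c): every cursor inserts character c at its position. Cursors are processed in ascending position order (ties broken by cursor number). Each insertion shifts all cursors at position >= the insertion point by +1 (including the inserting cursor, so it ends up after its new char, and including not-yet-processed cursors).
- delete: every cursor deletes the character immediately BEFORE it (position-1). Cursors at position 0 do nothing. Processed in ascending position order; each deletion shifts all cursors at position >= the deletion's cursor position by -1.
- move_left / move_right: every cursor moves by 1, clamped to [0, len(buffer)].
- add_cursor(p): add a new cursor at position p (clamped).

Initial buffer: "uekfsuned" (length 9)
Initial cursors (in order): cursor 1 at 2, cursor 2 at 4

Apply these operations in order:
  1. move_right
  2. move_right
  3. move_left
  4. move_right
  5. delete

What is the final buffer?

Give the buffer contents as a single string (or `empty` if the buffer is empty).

Answer: ueksned

Derivation:
After op 1 (move_right): buffer="uekfsuned" (len 9), cursors c1@3 c2@5, authorship .........
After op 2 (move_right): buffer="uekfsuned" (len 9), cursors c1@4 c2@6, authorship .........
After op 3 (move_left): buffer="uekfsuned" (len 9), cursors c1@3 c2@5, authorship .........
After op 4 (move_right): buffer="uekfsuned" (len 9), cursors c1@4 c2@6, authorship .........
After op 5 (delete): buffer="ueksned" (len 7), cursors c1@3 c2@4, authorship .......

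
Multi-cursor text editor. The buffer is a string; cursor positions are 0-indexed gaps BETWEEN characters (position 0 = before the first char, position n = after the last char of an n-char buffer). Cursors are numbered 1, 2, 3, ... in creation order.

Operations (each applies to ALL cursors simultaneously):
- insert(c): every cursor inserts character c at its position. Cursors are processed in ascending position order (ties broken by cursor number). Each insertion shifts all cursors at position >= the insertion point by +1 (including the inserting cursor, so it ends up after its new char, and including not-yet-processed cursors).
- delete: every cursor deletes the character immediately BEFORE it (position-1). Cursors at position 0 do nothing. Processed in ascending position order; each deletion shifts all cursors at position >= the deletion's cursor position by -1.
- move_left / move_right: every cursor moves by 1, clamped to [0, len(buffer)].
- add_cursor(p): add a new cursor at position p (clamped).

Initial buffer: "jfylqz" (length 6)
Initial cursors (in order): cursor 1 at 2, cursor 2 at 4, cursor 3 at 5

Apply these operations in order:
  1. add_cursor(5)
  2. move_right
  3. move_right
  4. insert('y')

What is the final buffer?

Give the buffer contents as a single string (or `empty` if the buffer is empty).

After op 1 (add_cursor(5)): buffer="jfylqz" (len 6), cursors c1@2 c2@4 c3@5 c4@5, authorship ......
After op 2 (move_right): buffer="jfylqz" (len 6), cursors c1@3 c2@5 c3@6 c4@6, authorship ......
After op 3 (move_right): buffer="jfylqz" (len 6), cursors c1@4 c2@6 c3@6 c4@6, authorship ......
After op 4 (insert('y')): buffer="jfylyqzyyy" (len 10), cursors c1@5 c2@10 c3@10 c4@10, authorship ....1..234

Answer: jfylyqzyyy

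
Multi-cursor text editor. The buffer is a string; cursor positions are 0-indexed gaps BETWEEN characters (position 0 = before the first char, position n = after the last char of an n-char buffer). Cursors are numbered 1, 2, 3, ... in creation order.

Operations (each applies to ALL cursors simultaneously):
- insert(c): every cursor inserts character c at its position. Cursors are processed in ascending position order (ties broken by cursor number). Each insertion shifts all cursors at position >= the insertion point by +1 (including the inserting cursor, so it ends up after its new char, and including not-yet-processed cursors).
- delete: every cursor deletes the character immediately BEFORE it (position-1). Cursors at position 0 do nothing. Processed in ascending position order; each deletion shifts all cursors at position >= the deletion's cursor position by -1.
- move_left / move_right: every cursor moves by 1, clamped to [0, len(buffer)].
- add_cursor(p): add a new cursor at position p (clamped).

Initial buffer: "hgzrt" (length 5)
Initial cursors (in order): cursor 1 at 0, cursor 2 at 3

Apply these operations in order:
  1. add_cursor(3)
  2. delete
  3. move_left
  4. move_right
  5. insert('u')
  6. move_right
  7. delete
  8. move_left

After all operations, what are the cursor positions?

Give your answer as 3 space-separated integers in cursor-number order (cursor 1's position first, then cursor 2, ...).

Answer: 1 1 1

Derivation:
After op 1 (add_cursor(3)): buffer="hgzrt" (len 5), cursors c1@0 c2@3 c3@3, authorship .....
After op 2 (delete): buffer="hrt" (len 3), cursors c1@0 c2@1 c3@1, authorship ...
After op 3 (move_left): buffer="hrt" (len 3), cursors c1@0 c2@0 c3@0, authorship ...
After op 4 (move_right): buffer="hrt" (len 3), cursors c1@1 c2@1 c3@1, authorship ...
After op 5 (insert('u')): buffer="huuurt" (len 6), cursors c1@4 c2@4 c3@4, authorship .123..
After op 6 (move_right): buffer="huuurt" (len 6), cursors c1@5 c2@5 c3@5, authorship .123..
After op 7 (delete): buffer="hut" (len 3), cursors c1@2 c2@2 c3@2, authorship .1.
After op 8 (move_left): buffer="hut" (len 3), cursors c1@1 c2@1 c3@1, authorship .1.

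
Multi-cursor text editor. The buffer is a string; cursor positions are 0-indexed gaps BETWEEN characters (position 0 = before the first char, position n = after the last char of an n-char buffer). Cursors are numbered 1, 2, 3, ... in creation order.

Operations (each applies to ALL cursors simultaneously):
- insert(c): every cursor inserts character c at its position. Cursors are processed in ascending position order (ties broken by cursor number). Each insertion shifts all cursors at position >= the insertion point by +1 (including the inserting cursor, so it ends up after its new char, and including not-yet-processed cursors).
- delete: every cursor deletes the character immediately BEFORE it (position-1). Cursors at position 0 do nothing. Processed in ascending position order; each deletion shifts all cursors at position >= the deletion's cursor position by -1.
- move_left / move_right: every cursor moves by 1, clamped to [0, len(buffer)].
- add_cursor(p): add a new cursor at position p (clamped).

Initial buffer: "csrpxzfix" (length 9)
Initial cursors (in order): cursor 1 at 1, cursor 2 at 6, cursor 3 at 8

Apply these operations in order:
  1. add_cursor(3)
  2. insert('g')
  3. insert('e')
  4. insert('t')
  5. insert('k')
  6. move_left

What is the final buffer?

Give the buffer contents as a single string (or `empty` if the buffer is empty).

After op 1 (add_cursor(3)): buffer="csrpxzfix" (len 9), cursors c1@1 c4@3 c2@6 c3@8, authorship .........
After op 2 (insert('g')): buffer="cgsrgpxzgfigx" (len 13), cursors c1@2 c4@5 c2@9 c3@12, authorship .1..4...2..3.
After op 3 (insert('e')): buffer="cgesrgepxzgefigex" (len 17), cursors c1@3 c4@7 c2@12 c3@16, authorship .11..44...22..33.
After op 4 (insert('t')): buffer="cgetsrgetpxzgetfigetx" (len 21), cursors c1@4 c4@9 c2@15 c3@20, authorship .111..444...222..333.
After op 5 (insert('k')): buffer="cgetksrgetkpxzgetkfigetkx" (len 25), cursors c1@5 c4@11 c2@18 c3@24, authorship .1111..4444...2222..3333.
After op 6 (move_left): buffer="cgetksrgetkpxzgetkfigetkx" (len 25), cursors c1@4 c4@10 c2@17 c3@23, authorship .1111..4444...2222..3333.

Answer: cgetksrgetkpxzgetkfigetkx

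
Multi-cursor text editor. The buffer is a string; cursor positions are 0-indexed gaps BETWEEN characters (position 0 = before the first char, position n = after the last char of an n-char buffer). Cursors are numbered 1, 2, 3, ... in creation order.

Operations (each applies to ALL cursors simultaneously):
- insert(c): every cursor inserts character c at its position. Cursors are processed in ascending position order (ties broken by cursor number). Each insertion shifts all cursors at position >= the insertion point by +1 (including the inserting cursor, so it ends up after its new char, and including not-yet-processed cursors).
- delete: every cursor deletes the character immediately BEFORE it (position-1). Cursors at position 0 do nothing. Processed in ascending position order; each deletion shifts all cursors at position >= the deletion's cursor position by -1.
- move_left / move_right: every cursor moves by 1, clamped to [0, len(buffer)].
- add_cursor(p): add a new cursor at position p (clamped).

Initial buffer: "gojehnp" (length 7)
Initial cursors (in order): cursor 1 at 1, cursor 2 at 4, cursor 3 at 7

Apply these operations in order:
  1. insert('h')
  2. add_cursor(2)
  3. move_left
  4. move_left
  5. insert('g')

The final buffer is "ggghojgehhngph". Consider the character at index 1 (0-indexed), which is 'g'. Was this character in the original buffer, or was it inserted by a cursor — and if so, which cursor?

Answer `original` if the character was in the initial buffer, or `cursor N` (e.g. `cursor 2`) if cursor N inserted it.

After op 1 (insert('h')): buffer="ghojehhnph" (len 10), cursors c1@2 c2@6 c3@10, authorship .1...2...3
After op 2 (add_cursor(2)): buffer="ghojehhnph" (len 10), cursors c1@2 c4@2 c2@6 c3@10, authorship .1...2...3
After op 3 (move_left): buffer="ghojehhnph" (len 10), cursors c1@1 c4@1 c2@5 c3@9, authorship .1...2...3
After op 4 (move_left): buffer="ghojehhnph" (len 10), cursors c1@0 c4@0 c2@4 c3@8, authorship .1...2...3
After op 5 (insert('g')): buffer="ggghojgehhngph" (len 14), cursors c1@2 c4@2 c2@7 c3@12, authorship 14.1..2.2..3.3
Authorship (.=original, N=cursor N): 1 4 . 1 . . 2 . 2 . . 3 . 3
Index 1: author = 4

Answer: cursor 4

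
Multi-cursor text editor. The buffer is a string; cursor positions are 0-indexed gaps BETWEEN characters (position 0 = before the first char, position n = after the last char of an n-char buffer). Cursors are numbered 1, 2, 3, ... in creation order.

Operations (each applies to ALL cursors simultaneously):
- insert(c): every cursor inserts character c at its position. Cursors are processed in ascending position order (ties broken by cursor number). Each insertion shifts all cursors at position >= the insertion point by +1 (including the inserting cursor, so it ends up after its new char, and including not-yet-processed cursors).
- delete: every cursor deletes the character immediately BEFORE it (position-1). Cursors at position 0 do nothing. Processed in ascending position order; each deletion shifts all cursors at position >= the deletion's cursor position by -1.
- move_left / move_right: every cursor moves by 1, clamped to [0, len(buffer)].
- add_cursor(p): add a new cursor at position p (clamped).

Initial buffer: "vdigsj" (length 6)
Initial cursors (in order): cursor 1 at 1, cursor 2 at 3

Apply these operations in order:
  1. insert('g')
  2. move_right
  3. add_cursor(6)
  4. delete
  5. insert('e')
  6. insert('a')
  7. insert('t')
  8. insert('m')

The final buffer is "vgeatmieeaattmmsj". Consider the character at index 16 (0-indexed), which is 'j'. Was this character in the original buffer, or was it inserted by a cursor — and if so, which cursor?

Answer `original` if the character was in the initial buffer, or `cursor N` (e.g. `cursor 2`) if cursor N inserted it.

Answer: original

Derivation:
After op 1 (insert('g')): buffer="vgdiggsj" (len 8), cursors c1@2 c2@5, authorship .1..2...
After op 2 (move_right): buffer="vgdiggsj" (len 8), cursors c1@3 c2@6, authorship .1..2...
After op 3 (add_cursor(6)): buffer="vgdiggsj" (len 8), cursors c1@3 c2@6 c3@6, authorship .1..2...
After op 4 (delete): buffer="vgisj" (len 5), cursors c1@2 c2@3 c3@3, authorship .1...
After op 5 (insert('e')): buffer="vgeieesj" (len 8), cursors c1@3 c2@6 c3@6, authorship .11.23..
After op 6 (insert('a')): buffer="vgeaieeaasj" (len 11), cursors c1@4 c2@9 c3@9, authorship .111.2323..
After op 7 (insert('t')): buffer="vgeatieeaattsj" (len 14), cursors c1@5 c2@12 c3@12, authorship .1111.232323..
After op 8 (insert('m')): buffer="vgeatmieeaattmmsj" (len 17), cursors c1@6 c2@15 c3@15, authorship .11111.23232323..
Authorship (.=original, N=cursor N): . 1 1 1 1 1 . 2 3 2 3 2 3 2 3 . .
Index 16: author = original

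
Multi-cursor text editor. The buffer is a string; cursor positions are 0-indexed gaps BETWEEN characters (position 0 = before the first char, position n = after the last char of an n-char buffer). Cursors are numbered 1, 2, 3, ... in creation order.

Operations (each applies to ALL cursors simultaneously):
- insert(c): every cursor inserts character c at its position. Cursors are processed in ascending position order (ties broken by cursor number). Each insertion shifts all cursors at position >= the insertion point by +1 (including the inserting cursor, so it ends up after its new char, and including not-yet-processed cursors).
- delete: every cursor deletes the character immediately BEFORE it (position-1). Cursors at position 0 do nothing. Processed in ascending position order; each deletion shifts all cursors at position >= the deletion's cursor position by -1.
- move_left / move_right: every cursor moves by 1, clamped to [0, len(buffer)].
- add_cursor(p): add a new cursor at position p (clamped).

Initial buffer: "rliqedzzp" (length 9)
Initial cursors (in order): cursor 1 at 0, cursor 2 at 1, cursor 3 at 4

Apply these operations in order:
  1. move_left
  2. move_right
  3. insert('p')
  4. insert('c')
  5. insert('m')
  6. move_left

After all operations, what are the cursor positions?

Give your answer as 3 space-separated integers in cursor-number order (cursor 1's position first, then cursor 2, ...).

After op 1 (move_left): buffer="rliqedzzp" (len 9), cursors c1@0 c2@0 c3@3, authorship .........
After op 2 (move_right): buffer="rliqedzzp" (len 9), cursors c1@1 c2@1 c3@4, authorship .........
After op 3 (insert('p')): buffer="rppliqpedzzp" (len 12), cursors c1@3 c2@3 c3@7, authorship .12...3.....
After op 4 (insert('c')): buffer="rppccliqpcedzzp" (len 15), cursors c1@5 c2@5 c3@10, authorship .1212...33.....
After op 5 (insert('m')): buffer="rppccmmliqpcmedzzp" (len 18), cursors c1@7 c2@7 c3@13, authorship .121212...333.....
After op 6 (move_left): buffer="rppccmmliqpcmedzzp" (len 18), cursors c1@6 c2@6 c3@12, authorship .121212...333.....

Answer: 6 6 12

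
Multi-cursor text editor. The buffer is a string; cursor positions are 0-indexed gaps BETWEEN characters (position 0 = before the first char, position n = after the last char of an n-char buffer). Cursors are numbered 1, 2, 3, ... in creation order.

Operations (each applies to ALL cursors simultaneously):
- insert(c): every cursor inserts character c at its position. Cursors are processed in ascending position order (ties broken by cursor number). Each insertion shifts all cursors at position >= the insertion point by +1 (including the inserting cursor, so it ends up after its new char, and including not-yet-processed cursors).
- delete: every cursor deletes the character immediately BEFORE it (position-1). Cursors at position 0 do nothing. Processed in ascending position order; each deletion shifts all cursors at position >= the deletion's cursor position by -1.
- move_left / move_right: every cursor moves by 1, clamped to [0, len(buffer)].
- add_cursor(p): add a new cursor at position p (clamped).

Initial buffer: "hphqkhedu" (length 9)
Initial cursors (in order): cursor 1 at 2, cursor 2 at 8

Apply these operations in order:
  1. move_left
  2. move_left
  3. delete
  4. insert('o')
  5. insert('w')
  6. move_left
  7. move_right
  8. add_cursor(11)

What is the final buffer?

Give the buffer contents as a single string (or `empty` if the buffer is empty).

After op 1 (move_left): buffer="hphqkhedu" (len 9), cursors c1@1 c2@7, authorship .........
After op 2 (move_left): buffer="hphqkhedu" (len 9), cursors c1@0 c2@6, authorship .........
After op 3 (delete): buffer="hphqkedu" (len 8), cursors c1@0 c2@5, authorship ........
After op 4 (insert('o')): buffer="ohphqkoedu" (len 10), cursors c1@1 c2@7, authorship 1.....2...
After op 5 (insert('w')): buffer="owhphqkowedu" (len 12), cursors c1@2 c2@9, authorship 11.....22...
After op 6 (move_left): buffer="owhphqkowedu" (len 12), cursors c1@1 c2@8, authorship 11.....22...
After op 7 (move_right): buffer="owhphqkowedu" (len 12), cursors c1@2 c2@9, authorship 11.....22...
After op 8 (add_cursor(11)): buffer="owhphqkowedu" (len 12), cursors c1@2 c2@9 c3@11, authorship 11.....22...

Answer: owhphqkowedu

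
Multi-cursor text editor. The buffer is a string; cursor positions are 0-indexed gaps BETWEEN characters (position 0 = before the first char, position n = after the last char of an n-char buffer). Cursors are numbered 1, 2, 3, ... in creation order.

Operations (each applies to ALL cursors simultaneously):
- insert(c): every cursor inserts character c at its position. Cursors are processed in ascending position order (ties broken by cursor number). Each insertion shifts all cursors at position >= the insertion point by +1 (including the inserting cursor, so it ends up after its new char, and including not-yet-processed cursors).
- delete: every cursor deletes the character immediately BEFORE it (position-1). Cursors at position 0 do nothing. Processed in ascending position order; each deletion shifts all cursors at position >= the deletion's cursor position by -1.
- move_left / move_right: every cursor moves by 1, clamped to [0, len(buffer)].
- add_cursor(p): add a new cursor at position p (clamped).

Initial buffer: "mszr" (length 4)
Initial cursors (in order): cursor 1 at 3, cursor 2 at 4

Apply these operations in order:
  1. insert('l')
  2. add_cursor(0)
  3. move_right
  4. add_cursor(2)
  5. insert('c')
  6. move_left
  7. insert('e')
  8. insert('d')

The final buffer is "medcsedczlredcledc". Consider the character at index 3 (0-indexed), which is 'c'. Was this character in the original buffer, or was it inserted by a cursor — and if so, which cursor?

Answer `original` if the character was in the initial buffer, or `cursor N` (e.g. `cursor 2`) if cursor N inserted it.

After op 1 (insert('l')): buffer="mszlrl" (len 6), cursors c1@4 c2@6, authorship ...1.2
After op 2 (add_cursor(0)): buffer="mszlrl" (len 6), cursors c3@0 c1@4 c2@6, authorship ...1.2
After op 3 (move_right): buffer="mszlrl" (len 6), cursors c3@1 c1@5 c2@6, authorship ...1.2
After op 4 (add_cursor(2)): buffer="mszlrl" (len 6), cursors c3@1 c4@2 c1@5 c2@6, authorship ...1.2
After op 5 (insert('c')): buffer="mcsczlrclc" (len 10), cursors c3@2 c4@4 c1@8 c2@10, authorship .3.4.1.122
After op 6 (move_left): buffer="mcsczlrclc" (len 10), cursors c3@1 c4@3 c1@7 c2@9, authorship .3.4.1.122
After op 7 (insert('e')): buffer="mecseczlreclec" (len 14), cursors c3@2 c4@5 c1@10 c2@13, authorship .33.44.1.11222
After op 8 (insert('d')): buffer="medcsedczlredcledc" (len 18), cursors c3@3 c4@7 c1@13 c2@17, authorship .333.444.1.1112222
Authorship (.=original, N=cursor N): . 3 3 3 . 4 4 4 . 1 . 1 1 1 2 2 2 2
Index 3: author = 3

Answer: cursor 3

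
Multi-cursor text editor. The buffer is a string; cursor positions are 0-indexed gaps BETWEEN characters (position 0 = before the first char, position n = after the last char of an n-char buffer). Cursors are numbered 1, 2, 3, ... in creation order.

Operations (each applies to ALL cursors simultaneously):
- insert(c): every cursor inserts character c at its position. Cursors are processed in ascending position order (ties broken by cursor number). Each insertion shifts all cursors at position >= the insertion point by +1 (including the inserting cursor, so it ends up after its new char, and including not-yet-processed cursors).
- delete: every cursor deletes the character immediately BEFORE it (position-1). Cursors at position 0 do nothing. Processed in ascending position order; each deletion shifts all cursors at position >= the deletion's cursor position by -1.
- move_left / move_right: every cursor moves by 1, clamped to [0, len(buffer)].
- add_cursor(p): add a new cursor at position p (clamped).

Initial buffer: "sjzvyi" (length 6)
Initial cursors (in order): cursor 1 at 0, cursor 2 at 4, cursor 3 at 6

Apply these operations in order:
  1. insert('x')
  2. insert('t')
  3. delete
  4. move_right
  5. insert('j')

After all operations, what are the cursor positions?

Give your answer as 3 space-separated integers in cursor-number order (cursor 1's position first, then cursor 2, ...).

After op 1 (insert('x')): buffer="xsjzvxyix" (len 9), cursors c1@1 c2@6 c3@9, authorship 1....2..3
After op 2 (insert('t')): buffer="xtsjzvxtyixt" (len 12), cursors c1@2 c2@8 c3@12, authorship 11....22..33
After op 3 (delete): buffer="xsjzvxyix" (len 9), cursors c1@1 c2@6 c3@9, authorship 1....2..3
After op 4 (move_right): buffer="xsjzvxyix" (len 9), cursors c1@2 c2@7 c3@9, authorship 1....2..3
After op 5 (insert('j')): buffer="xsjjzvxyjixj" (len 12), cursors c1@3 c2@9 c3@12, authorship 1.1...2.2.33

Answer: 3 9 12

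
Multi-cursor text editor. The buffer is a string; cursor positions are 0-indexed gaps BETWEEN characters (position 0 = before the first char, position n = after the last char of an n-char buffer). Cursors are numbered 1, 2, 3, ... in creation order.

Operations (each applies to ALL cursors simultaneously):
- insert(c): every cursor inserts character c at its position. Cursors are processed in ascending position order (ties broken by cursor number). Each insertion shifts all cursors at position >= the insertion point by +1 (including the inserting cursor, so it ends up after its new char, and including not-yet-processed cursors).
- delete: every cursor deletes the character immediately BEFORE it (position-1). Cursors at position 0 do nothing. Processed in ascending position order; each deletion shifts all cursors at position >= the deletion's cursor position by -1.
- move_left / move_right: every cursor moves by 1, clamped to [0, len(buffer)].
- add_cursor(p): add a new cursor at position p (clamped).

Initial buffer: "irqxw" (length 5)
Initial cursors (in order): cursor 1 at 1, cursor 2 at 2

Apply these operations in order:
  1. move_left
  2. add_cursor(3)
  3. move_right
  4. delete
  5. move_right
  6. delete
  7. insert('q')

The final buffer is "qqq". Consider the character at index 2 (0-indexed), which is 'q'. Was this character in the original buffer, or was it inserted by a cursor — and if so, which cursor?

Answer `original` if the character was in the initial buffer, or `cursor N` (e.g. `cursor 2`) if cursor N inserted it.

Answer: cursor 3

Derivation:
After op 1 (move_left): buffer="irqxw" (len 5), cursors c1@0 c2@1, authorship .....
After op 2 (add_cursor(3)): buffer="irqxw" (len 5), cursors c1@0 c2@1 c3@3, authorship .....
After op 3 (move_right): buffer="irqxw" (len 5), cursors c1@1 c2@2 c3@4, authorship .....
After op 4 (delete): buffer="qw" (len 2), cursors c1@0 c2@0 c3@1, authorship ..
After op 5 (move_right): buffer="qw" (len 2), cursors c1@1 c2@1 c3@2, authorship ..
After op 6 (delete): buffer="" (len 0), cursors c1@0 c2@0 c3@0, authorship 
After op 7 (insert('q')): buffer="qqq" (len 3), cursors c1@3 c2@3 c3@3, authorship 123
Authorship (.=original, N=cursor N): 1 2 3
Index 2: author = 3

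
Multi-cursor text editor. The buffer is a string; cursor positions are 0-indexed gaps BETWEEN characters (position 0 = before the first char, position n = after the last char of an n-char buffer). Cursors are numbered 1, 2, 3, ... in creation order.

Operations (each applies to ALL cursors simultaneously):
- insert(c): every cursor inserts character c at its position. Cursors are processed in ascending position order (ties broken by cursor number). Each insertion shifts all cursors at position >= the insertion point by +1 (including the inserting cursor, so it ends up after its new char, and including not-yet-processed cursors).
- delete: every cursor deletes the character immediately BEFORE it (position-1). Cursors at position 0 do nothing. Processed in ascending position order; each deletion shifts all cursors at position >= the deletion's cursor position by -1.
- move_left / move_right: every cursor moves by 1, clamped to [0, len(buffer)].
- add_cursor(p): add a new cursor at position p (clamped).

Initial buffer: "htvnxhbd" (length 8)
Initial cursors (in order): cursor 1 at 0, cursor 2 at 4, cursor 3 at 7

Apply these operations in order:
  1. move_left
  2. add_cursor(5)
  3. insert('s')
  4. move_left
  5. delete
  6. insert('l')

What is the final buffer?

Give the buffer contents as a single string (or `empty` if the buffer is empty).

Answer: lshtlsnlslsbd

Derivation:
After op 1 (move_left): buffer="htvnxhbd" (len 8), cursors c1@0 c2@3 c3@6, authorship ........
After op 2 (add_cursor(5)): buffer="htvnxhbd" (len 8), cursors c1@0 c2@3 c4@5 c3@6, authorship ........
After op 3 (insert('s')): buffer="shtvsnxshsbd" (len 12), cursors c1@1 c2@5 c4@8 c3@10, authorship 1...2..4.3..
After op 4 (move_left): buffer="shtvsnxshsbd" (len 12), cursors c1@0 c2@4 c4@7 c3@9, authorship 1...2..4.3..
After op 5 (delete): buffer="shtsnssbd" (len 9), cursors c1@0 c2@3 c4@5 c3@6, authorship 1..2.43..
After op 6 (insert('l')): buffer="lshtlsnlslsbd" (len 13), cursors c1@1 c2@5 c4@8 c3@10, authorship 11..22.4433..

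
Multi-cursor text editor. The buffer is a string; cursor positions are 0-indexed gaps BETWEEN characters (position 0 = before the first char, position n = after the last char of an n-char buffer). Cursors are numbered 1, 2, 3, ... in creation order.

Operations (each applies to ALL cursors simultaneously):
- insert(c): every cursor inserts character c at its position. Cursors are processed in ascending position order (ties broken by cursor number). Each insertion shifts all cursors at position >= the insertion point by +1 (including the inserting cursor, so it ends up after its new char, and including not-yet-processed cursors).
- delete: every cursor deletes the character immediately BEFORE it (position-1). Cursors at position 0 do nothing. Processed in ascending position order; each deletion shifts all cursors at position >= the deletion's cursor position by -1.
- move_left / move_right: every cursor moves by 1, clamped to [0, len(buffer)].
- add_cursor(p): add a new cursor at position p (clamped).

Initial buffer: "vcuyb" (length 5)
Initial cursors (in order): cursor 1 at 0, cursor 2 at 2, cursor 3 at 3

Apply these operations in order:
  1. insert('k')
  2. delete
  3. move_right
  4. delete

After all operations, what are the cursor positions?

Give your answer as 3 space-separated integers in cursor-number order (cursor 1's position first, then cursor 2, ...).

After op 1 (insert('k')): buffer="kvckukyb" (len 8), cursors c1@1 c2@4 c3@6, authorship 1..2.3..
After op 2 (delete): buffer="vcuyb" (len 5), cursors c1@0 c2@2 c3@3, authorship .....
After op 3 (move_right): buffer="vcuyb" (len 5), cursors c1@1 c2@3 c3@4, authorship .....
After op 4 (delete): buffer="cb" (len 2), cursors c1@0 c2@1 c3@1, authorship ..

Answer: 0 1 1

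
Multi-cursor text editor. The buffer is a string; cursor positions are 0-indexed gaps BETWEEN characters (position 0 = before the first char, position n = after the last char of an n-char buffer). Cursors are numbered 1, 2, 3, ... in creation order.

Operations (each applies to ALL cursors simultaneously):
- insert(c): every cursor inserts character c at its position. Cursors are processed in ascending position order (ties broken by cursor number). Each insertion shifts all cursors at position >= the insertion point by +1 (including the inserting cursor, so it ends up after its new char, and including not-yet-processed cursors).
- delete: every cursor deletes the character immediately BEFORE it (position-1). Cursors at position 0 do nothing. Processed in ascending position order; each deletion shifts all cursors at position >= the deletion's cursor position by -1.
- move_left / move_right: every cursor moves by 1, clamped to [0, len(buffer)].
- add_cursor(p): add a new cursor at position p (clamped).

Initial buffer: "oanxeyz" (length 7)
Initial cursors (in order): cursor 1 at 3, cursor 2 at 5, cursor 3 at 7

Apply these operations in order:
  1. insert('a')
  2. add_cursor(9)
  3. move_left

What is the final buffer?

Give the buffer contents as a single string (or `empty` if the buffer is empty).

Answer: oanaxeayza

Derivation:
After op 1 (insert('a')): buffer="oanaxeayza" (len 10), cursors c1@4 c2@7 c3@10, authorship ...1..2..3
After op 2 (add_cursor(9)): buffer="oanaxeayza" (len 10), cursors c1@4 c2@7 c4@9 c3@10, authorship ...1..2..3
After op 3 (move_left): buffer="oanaxeayza" (len 10), cursors c1@3 c2@6 c4@8 c3@9, authorship ...1..2..3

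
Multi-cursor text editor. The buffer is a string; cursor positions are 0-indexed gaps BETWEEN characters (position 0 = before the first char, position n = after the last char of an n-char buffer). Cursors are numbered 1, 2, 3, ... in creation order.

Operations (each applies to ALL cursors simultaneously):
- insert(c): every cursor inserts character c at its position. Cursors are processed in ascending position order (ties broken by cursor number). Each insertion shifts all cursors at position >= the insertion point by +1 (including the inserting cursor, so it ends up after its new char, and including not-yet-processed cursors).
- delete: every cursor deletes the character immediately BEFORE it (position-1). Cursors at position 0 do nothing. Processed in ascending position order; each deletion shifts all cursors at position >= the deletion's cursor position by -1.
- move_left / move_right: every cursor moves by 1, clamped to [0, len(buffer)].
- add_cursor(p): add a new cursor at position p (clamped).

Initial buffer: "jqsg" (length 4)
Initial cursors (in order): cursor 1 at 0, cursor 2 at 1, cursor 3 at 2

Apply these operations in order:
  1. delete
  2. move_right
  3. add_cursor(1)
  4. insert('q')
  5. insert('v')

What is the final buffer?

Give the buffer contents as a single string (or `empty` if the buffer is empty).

After op 1 (delete): buffer="sg" (len 2), cursors c1@0 c2@0 c3@0, authorship ..
After op 2 (move_right): buffer="sg" (len 2), cursors c1@1 c2@1 c3@1, authorship ..
After op 3 (add_cursor(1)): buffer="sg" (len 2), cursors c1@1 c2@1 c3@1 c4@1, authorship ..
After op 4 (insert('q')): buffer="sqqqqg" (len 6), cursors c1@5 c2@5 c3@5 c4@5, authorship .1234.
After op 5 (insert('v')): buffer="sqqqqvvvvg" (len 10), cursors c1@9 c2@9 c3@9 c4@9, authorship .12341234.

Answer: sqqqqvvvvg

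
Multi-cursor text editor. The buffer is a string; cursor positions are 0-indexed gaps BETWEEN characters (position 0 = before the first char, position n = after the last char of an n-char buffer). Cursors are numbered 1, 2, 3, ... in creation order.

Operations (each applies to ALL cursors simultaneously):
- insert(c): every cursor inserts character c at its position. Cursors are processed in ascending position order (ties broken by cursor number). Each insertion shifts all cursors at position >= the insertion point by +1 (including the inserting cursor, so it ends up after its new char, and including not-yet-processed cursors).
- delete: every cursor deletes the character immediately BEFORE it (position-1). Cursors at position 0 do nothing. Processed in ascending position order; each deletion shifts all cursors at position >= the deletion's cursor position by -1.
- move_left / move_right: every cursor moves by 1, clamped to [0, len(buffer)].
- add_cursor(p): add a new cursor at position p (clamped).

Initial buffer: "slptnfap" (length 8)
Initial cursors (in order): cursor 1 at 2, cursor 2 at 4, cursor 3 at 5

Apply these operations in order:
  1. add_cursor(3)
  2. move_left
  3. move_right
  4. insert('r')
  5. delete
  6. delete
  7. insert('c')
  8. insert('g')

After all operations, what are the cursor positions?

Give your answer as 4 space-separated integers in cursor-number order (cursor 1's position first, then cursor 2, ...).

After op 1 (add_cursor(3)): buffer="slptnfap" (len 8), cursors c1@2 c4@3 c2@4 c3@5, authorship ........
After op 2 (move_left): buffer="slptnfap" (len 8), cursors c1@1 c4@2 c2@3 c3@4, authorship ........
After op 3 (move_right): buffer="slptnfap" (len 8), cursors c1@2 c4@3 c2@4 c3@5, authorship ........
After op 4 (insert('r')): buffer="slrprtrnrfap" (len 12), cursors c1@3 c4@5 c2@7 c3@9, authorship ..1.4.2.3...
After op 5 (delete): buffer="slptnfap" (len 8), cursors c1@2 c4@3 c2@4 c3@5, authorship ........
After op 6 (delete): buffer="sfap" (len 4), cursors c1@1 c2@1 c3@1 c4@1, authorship ....
After op 7 (insert('c')): buffer="sccccfap" (len 8), cursors c1@5 c2@5 c3@5 c4@5, authorship .1234...
After op 8 (insert('g')): buffer="sccccggggfap" (len 12), cursors c1@9 c2@9 c3@9 c4@9, authorship .12341234...

Answer: 9 9 9 9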